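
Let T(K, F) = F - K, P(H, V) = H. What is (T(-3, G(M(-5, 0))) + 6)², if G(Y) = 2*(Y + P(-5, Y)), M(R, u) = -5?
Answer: 121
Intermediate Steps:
G(Y) = -10 + 2*Y (G(Y) = 2*(Y - 5) = 2*(-5 + Y) = -10 + 2*Y)
(T(-3, G(M(-5, 0))) + 6)² = (((-10 + 2*(-5)) - 1*(-3)) + 6)² = (((-10 - 10) + 3) + 6)² = ((-20 + 3) + 6)² = (-17 + 6)² = (-11)² = 121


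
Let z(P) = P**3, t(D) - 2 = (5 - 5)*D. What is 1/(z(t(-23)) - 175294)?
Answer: -1/175286 ≈ -5.7050e-6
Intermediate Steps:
t(D) = 2 (t(D) = 2 + (5 - 5)*D = 2 + 0*D = 2 + 0 = 2)
1/(z(t(-23)) - 175294) = 1/(2**3 - 175294) = 1/(8 - 175294) = 1/(-175286) = -1/175286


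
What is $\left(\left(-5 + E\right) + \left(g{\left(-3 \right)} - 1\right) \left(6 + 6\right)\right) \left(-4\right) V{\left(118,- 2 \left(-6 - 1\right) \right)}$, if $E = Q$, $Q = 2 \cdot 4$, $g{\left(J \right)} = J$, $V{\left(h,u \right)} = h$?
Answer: $21240$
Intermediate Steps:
$Q = 8$
$E = 8$
$\left(\left(-5 + E\right) + \left(g{\left(-3 \right)} - 1\right) \left(6 + 6\right)\right) \left(-4\right) V{\left(118,- 2 \left(-6 - 1\right) \right)} = \left(\left(-5 + 8\right) + \left(-3 - 1\right) \left(6 + 6\right)\right) \left(-4\right) 118 = \left(3 - 48\right) \left(-4\right) 118 = \left(-45\right) \left(-4\right) 118 = 180 \cdot 118 = 21240$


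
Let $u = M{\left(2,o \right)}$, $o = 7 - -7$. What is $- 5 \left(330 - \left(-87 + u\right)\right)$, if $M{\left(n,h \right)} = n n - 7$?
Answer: $-2100$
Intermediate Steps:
$o = 14$ ($o = 7 + 7 = 14$)
$M{\left(n,h \right)} = -7 + n^{2}$ ($M{\left(n,h \right)} = n^{2} - 7 = -7 + n^{2}$)
$u = -3$ ($u = -7 + 2^{2} = -7 + 4 = -3$)
$- 5 \left(330 - \left(-87 + u\right)\right) = - 5 \left(330 + \left(87 - -3\right)\right) = - 5 \left(330 + \left(87 + 3\right)\right) = - 5 \left(330 + 90\right) = \left(-5\right) 420 = -2100$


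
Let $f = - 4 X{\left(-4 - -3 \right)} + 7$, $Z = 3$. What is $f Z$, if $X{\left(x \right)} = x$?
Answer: $33$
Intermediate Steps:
$f = 11$ ($f = - 4 \left(-4 - -3\right) + 7 = - 4 \left(-4 + 3\right) + 7 = \left(-4\right) \left(-1\right) + 7 = 4 + 7 = 11$)
$f Z = 11 \cdot 3 = 33$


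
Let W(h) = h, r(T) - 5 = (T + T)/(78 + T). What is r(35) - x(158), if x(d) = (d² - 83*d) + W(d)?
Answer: -1356269/113 ≈ -12002.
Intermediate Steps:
r(T) = 5 + 2*T/(78 + T) (r(T) = 5 + (T + T)/(78 + T) = 5 + (2*T)/(78 + T) = 5 + 2*T/(78 + T))
x(d) = d² - 82*d (x(d) = (d² - 83*d) + d = d² - 82*d)
r(35) - x(158) = (390 + 7*35)/(78 + 35) - 158*(-82 + 158) = (390 + 245)/113 - 158*76 = (1/113)*635 - 1*12008 = 635/113 - 12008 = -1356269/113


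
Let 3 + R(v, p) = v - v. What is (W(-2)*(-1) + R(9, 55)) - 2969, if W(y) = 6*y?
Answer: -2960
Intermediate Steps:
R(v, p) = -3 (R(v, p) = -3 + (v - v) = -3 + 0 = -3)
(W(-2)*(-1) + R(9, 55)) - 2969 = ((6*(-2))*(-1) - 3) - 2969 = (-12*(-1) - 3) - 2969 = (12 - 3) - 2969 = 9 - 2969 = -2960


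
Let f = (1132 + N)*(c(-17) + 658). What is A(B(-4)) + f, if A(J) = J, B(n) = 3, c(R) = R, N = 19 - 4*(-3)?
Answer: 745486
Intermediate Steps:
N = 31 (N = 19 + 12 = 31)
f = 745483 (f = (1132 + 31)*(-17 + 658) = 1163*641 = 745483)
A(B(-4)) + f = 3 + 745483 = 745486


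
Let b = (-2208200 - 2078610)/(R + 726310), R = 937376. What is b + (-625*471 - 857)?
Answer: -245588815981/831843 ≈ -2.9523e+5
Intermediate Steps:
b = -2143405/831843 (b = (-2208200 - 2078610)/(937376 + 726310) = -4286810/1663686 = -4286810*1/1663686 = -2143405/831843 ≈ -2.5767)
b + (-625*471 - 857) = -2143405/831843 + (-625*471 - 857) = -2143405/831843 + (-294375 - 857) = -2143405/831843 - 295232 = -245588815981/831843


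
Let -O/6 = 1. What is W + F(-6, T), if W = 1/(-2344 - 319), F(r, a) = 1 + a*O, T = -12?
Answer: 194398/2663 ≈ 73.000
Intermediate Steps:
O = -6 (O = -6*1 = -6)
F(r, a) = 1 - 6*a (F(r, a) = 1 + a*(-6) = 1 - 6*a)
W = -1/2663 (W = 1/(-2663) = -1/2663 ≈ -0.00037552)
W + F(-6, T) = -1/2663 + (1 - 6*(-12)) = -1/2663 + (1 + 72) = -1/2663 + 73 = 194398/2663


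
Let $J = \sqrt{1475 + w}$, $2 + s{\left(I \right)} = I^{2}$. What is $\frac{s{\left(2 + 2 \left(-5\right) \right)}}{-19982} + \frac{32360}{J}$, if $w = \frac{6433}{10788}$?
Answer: $- \frac{31}{9991} + \frac{64720 \sqrt{42932822901}}{15918733} \approx 842.41$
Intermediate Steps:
$w = \frac{6433}{10788}$ ($w = 6433 \cdot \frac{1}{10788} = \frac{6433}{10788} \approx 0.59631$)
$s{\left(I \right)} = -2 + I^{2}$
$J = \frac{\sqrt{42932822901}}{5394}$ ($J = \sqrt{1475 + \frac{6433}{10788}} = \sqrt{\frac{15918733}{10788}} = \frac{\sqrt{42932822901}}{5394} \approx 38.414$)
$\frac{s{\left(2 + 2 \left(-5\right) \right)}}{-19982} + \frac{32360}{J} = \frac{-2 + \left(2 + 2 \left(-5\right)\right)^{2}}{-19982} + \frac{32360}{\frac{1}{5394} \sqrt{42932822901}} = \left(-2 + \left(2 - 10\right)^{2}\right) \left(- \frac{1}{19982}\right) + 32360 \frac{2 \sqrt{42932822901}}{15918733} = \left(-2 + \left(-8\right)^{2}\right) \left(- \frac{1}{19982}\right) + \frac{64720 \sqrt{42932822901}}{15918733} = \left(-2 + 64\right) \left(- \frac{1}{19982}\right) + \frac{64720 \sqrt{42932822901}}{15918733} = 62 \left(- \frac{1}{19982}\right) + \frac{64720 \sqrt{42932822901}}{15918733} = - \frac{31}{9991} + \frac{64720 \sqrt{42932822901}}{15918733}$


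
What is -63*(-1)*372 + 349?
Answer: 23785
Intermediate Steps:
-63*(-1)*372 + 349 = 63*372 + 349 = 23436 + 349 = 23785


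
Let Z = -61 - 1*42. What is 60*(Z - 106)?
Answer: -12540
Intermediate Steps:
Z = -103 (Z = -61 - 42 = -103)
60*(Z - 106) = 60*(-103 - 106) = 60*(-209) = -12540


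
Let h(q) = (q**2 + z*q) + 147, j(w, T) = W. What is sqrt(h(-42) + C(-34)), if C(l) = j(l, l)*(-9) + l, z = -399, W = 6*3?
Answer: 7*sqrt(377) ≈ 135.92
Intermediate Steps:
W = 18
j(w, T) = 18
h(q) = 147 + q**2 - 399*q (h(q) = (q**2 - 399*q) + 147 = 147 + q**2 - 399*q)
C(l) = -162 + l (C(l) = 18*(-9) + l = -162 + l)
sqrt(h(-42) + C(-34)) = sqrt((147 + (-42)**2 - 399*(-42)) + (-162 - 34)) = sqrt((147 + 1764 + 16758) - 196) = sqrt(18669 - 196) = sqrt(18473) = 7*sqrt(377)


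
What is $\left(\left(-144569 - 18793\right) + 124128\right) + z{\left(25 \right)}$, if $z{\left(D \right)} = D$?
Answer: $-39209$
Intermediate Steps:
$\left(\left(-144569 - 18793\right) + 124128\right) + z{\left(25 \right)} = \left(\left(-144569 - 18793\right) + 124128\right) + 25 = \left(-163362 + 124128\right) + 25 = -39234 + 25 = -39209$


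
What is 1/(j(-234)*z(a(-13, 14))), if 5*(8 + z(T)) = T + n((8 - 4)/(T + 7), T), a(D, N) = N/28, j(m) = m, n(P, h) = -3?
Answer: 1/1989 ≈ 0.00050277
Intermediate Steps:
a(D, N) = N/28 (a(D, N) = N*(1/28) = N/28)
z(T) = -43/5 + T/5 (z(T) = -8 + (T - 3)/5 = -8 + (-3 + T)/5 = -8 + (-⅗ + T/5) = -43/5 + T/5)
1/(j(-234)*z(a(-13, 14))) = 1/((-234)*(-43/5 + ((1/28)*14)/5)) = -1/(234*(-43/5 + (⅕)*(½))) = -1/(234*(-43/5 + ⅒)) = -1/(234*(-17/2)) = -1/234*(-2/17) = 1/1989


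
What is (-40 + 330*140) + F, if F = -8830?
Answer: 37330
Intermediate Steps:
(-40 + 330*140) + F = (-40 + 330*140) - 8830 = (-40 + 46200) - 8830 = 46160 - 8830 = 37330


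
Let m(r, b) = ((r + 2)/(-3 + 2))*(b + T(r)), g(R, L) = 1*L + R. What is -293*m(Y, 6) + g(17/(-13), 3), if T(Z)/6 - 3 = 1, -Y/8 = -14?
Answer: 13026802/13 ≈ 1.0021e+6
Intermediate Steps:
Y = 112 (Y = -8*(-14) = 112)
T(Z) = 24 (T(Z) = 18 + 6*1 = 18 + 6 = 24)
g(R, L) = L + R
m(r, b) = (-2 - r)*(24 + b) (m(r, b) = ((r + 2)/(-3 + 2))*(b + 24) = ((2 + r)/(-1))*(24 + b) = ((2 + r)*(-1))*(24 + b) = (-2 - r)*(24 + b))
-293*m(Y, 6) + g(17/(-13), 3) = -293*(-48 - 24*112 - 2*6 - 1*6*112) + (3 + 17/(-13)) = -293*(-48 - 2688 - 12 - 672) + (3 + 17*(-1/13)) = -293*(-3420) + (3 - 17/13) = 1002060 + 22/13 = 13026802/13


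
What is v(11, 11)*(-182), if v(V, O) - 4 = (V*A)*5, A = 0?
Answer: -728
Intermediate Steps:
v(V, O) = 4 (v(V, O) = 4 + (V*0)*5 = 4 + 0*5 = 4 + 0 = 4)
v(11, 11)*(-182) = 4*(-182) = -728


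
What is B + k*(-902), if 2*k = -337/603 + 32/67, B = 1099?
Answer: 684796/603 ≈ 1135.6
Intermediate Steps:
k = -49/1206 (k = (-337/603 + 32/67)/2 = (1/2)*(-49/603) = -49/1206 ≈ -0.040630)
B + k*(-902) = 1099 - 49/1206*(-902) = 1099 + 22099/603 = 684796/603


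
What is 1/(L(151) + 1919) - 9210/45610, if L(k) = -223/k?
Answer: -265983155/1320619306 ≈ -0.20141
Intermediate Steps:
1/(L(151) + 1919) - 9210/45610 = 1/(-223/151 + 1919) - 9210/45610 = 1/(-223*1/151 + 1919) - 9210/45610 = 1/(-223/151 + 1919) - 1*921/4561 = 1/(289546/151) - 921/4561 = 151/289546 - 921/4561 = -265983155/1320619306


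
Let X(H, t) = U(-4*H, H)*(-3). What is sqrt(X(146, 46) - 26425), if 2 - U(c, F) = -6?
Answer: I*sqrt(26449) ≈ 162.63*I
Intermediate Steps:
U(c, F) = 8 (U(c, F) = 2 - 1*(-6) = 2 + 6 = 8)
X(H, t) = -24 (X(H, t) = 8*(-3) = -24)
sqrt(X(146, 46) - 26425) = sqrt(-24 - 26425) = sqrt(-26449) = I*sqrt(26449)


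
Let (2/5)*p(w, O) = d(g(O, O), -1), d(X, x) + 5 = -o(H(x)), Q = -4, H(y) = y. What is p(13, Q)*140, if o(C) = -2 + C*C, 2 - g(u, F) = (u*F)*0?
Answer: -1400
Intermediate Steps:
g(u, F) = 2 (g(u, F) = 2 - u*F*0 = 2 - F*u*0 = 2 - 1*0 = 2 + 0 = 2)
o(C) = -2 + C²
d(X, x) = -3 - x² (d(X, x) = -5 - (-2 + x²) = -5 + (2 - x²) = -3 - x²)
p(w, O) = -10 (p(w, O) = 5*(-3 - 1*(-1)²)/2 = 5*(-3 - 1*1)/2 = 5*(-3 - 1)/2 = (5/2)*(-4) = -10)
p(13, Q)*140 = -10*140 = -1400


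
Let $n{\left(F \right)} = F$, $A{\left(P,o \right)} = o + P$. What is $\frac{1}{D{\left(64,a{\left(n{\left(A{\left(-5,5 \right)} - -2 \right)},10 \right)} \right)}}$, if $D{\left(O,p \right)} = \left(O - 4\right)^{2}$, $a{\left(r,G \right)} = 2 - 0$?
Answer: $\frac{1}{3600} \approx 0.00027778$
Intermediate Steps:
$A{\left(P,o \right)} = P + o$
$a{\left(r,G \right)} = 2$ ($a{\left(r,G \right)} = 2 + 0 = 2$)
$D{\left(O,p \right)} = \left(-4 + O\right)^{2}$
$\frac{1}{D{\left(64,a{\left(n{\left(A{\left(-5,5 \right)} - -2 \right)},10 \right)} \right)}} = \frac{1}{\left(-4 + 64\right)^{2}} = \frac{1}{60^{2}} = \frac{1}{3600}$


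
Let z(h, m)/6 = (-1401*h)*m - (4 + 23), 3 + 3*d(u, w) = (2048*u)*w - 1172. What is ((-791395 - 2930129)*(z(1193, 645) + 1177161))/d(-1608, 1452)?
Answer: -72202558891561092/4781704343 ≈ -1.5100e+7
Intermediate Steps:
d(u, w) = -1175/3 + 2048*u*w/3 (d(u, w) = -1 + ((2048*u)*w - 1172)/3 = -1 + (2048*u*w - 1172)/3 = -1 + (-1172 + 2048*u*w)/3 = -1 + (-1172/3 + 2048*u*w/3) = -1175/3 + 2048*u*w/3)
z(h, m) = -162 - 8406*h*m (z(h, m) = 6*((-1401*h)*m - (4 + 23)) = 6*(-1401*h*m - 1*27) = 6*(-1401*h*m - 27) = 6*(-27 - 1401*h*m) = -162 - 8406*h*m)
((-791395 - 2930129)*(z(1193, 645) + 1177161))/d(-1608, 1452) = ((-791395 - 2930129)*((-162 - 8406*1193*645) + 1177161))/(-1175/3 + (2048/3)*(-1608)*1452) = (-3721524*((-162 - 6468290910) + 1177161))/(-1175/3 - 1593901056) = (-3721524*(-6468291072 + 1177161))/(-4781704343/3) = -3721524*(-6467113911)*(-3/4781704343) = 24067519630520364*(-3/4781704343) = -72202558891561092/4781704343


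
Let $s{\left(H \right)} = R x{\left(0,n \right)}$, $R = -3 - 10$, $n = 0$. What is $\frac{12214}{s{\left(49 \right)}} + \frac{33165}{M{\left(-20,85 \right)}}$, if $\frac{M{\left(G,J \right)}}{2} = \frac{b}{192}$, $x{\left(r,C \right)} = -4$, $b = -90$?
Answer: $- \frac{913669}{26} \approx -35141.0$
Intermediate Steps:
$M{\left(G,J \right)} = - \frac{15}{16}$ ($M{\left(G,J \right)} = 2 \left(- \frac{90}{192}\right) = 2 \left(\left(-90\right) \frac{1}{192}\right) = 2 \left(- \frac{15}{32}\right) = - \frac{15}{16}$)
$R = -13$ ($R = -3 - 10 = -13$)
$s{\left(H \right)} = 52$ ($s{\left(H \right)} = \left(-13\right) \left(-4\right) = 52$)
$\frac{12214}{s{\left(49 \right)}} + \frac{33165}{M{\left(-20,85 \right)}} = \frac{12214}{52} + \frac{33165}{- \frac{15}{16}} = 12214 \cdot \frac{1}{52} + 33165 \left(- \frac{16}{15}\right) = \frac{6107}{26} - 35376 = - \frac{913669}{26}$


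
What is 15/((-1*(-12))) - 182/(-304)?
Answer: 281/152 ≈ 1.8487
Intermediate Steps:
15/((-1*(-12))) - 182/(-304) = 15/12 - 182*(-1/304) = 15*(1/12) + 91/152 = 5/4 + 91/152 = 281/152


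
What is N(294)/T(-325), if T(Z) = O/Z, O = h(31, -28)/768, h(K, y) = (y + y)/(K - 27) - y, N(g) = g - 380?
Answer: 10732800/7 ≈ 1.5333e+6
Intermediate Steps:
N(g) = -380 + g
h(K, y) = -y + 2*y/(-27 + K) (h(K, y) = (2*y)/(-27 + K) - y = 2*y/(-27 + K) - y = -y + 2*y/(-27 + K))
O = 7/384 (O = -28*(29 - 1*31)/(-27 + 31)/768 = -28*(29 - 31)/4*(1/768) = -28*1/4*(-2)*(1/768) = 14*(1/768) = 7/384 ≈ 0.018229)
T(Z) = 7/(384*Z)
N(294)/T(-325) = (-380 + 294)/(((7/384)/(-325))) = -86/((7/384)*(-1/325)) = -86/(-7/124800) = -86*(-124800/7) = 10732800/7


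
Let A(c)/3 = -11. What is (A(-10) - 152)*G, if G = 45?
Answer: -8325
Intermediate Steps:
A(c) = -33 (A(c) = 3*(-11) = -33)
(A(-10) - 152)*G = (-33 - 152)*45 = -185*45 = -8325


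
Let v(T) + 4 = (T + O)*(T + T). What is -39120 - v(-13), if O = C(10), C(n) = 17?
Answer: -39012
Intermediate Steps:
O = 17
v(T) = -4 + 2*T*(17 + T) (v(T) = -4 + (T + 17)*(T + T) = -4 + (17 + T)*(2*T) = -4 + 2*T*(17 + T))
-39120 - v(-13) = -39120 - (-4 + 2*(-13)² + 34*(-13)) = -39120 - (-4 + 2*169 - 442) = -39120 - (-4 + 338 - 442) = -39120 - 1*(-108) = -39120 + 108 = -39012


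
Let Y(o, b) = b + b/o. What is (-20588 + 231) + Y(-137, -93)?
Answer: -2801557/137 ≈ -20449.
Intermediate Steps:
(-20588 + 231) + Y(-137, -93) = (-20588 + 231) + (-93 - 93/(-137)) = -20357 + (-93 - 93*(-1/137)) = -20357 + (-93 + 93/137) = -20357 - 12648/137 = -2801557/137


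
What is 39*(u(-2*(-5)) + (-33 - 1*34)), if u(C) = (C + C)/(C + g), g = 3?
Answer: -2553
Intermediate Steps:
u(C) = 2*C/(3 + C) (u(C) = (C + C)/(C + 3) = (2*C)/(3 + C) = 2*C/(3 + C))
39*(u(-2*(-5)) + (-33 - 1*34)) = 39*(2*(-2*(-5))/(3 - 2*(-5)) + (-33 - 1*34)) = 39*(2*10/(3 + 10) + (-33 - 34)) = 39*(2*10/13 - 67) = 39*(2*10*(1/13) - 67) = 39*(20/13 - 67) = 39*(-851/13) = -2553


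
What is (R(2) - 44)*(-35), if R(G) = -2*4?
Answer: 1820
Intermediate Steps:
R(G) = -8
(R(2) - 44)*(-35) = (-8 - 44)*(-35) = -52*(-35) = 1820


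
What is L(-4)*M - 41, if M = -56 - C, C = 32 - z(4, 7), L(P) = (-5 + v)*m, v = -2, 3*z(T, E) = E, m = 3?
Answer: 1758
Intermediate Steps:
z(T, E) = E/3
L(P) = -21 (L(P) = (-5 - 2)*3 = -7*3 = -21)
C = 89/3 (C = 32 - 7/3 = 89/3 ≈ 29.667)
M = -257/3 (M = -56 - 1*89/3 = -56 - 89/3 = -257/3 ≈ -85.667)
L(-4)*M - 41 = -21*(-257/3) - 41 = 1799 - 41 = 1758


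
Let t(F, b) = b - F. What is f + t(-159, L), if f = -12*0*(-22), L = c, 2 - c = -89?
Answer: 250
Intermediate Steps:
c = 91 (c = 2 - 1*(-89) = 2 + 89 = 91)
L = 91
f = 0 (f = 0*(-22) = 0)
f + t(-159, L) = 0 + (91 - 1*(-159)) = 0 + (91 + 159) = 0 + 250 = 250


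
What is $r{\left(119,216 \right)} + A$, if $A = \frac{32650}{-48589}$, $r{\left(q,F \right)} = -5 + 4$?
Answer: $- \frac{81239}{48589} \approx -1.672$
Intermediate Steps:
$r{\left(q,F \right)} = -1$
$A = - \frac{32650}{48589}$ ($A = 32650 \left(- \frac{1}{48589}\right) = - \frac{32650}{48589} \approx -0.67196$)
$r{\left(119,216 \right)} + A = -1 - \frac{32650}{48589} = - \frac{81239}{48589}$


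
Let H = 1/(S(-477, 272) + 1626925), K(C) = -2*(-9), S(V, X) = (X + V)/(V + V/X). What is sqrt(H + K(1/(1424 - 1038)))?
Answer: 3*sqrt(89769200390858024649215)/211859856185 ≈ 4.2426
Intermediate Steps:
S(V, X) = (V + X)/(V + V/X)
K(C) = 18
H = 130221/211859856185 (H = 1/(272*(-477 + 272)/(-477*(1 + 272)) + 1626925) = 1/(272*(-1/477)*(-205)/273 + 1626925) = 1/(272*(-1/477)*(1/273)*(-205) + 1626925) = 1/(55760/130221 + 1626925) = 1/(211859856185/130221) = 130221/211859856185 ≈ 6.1466e-7)
sqrt(H + K(1/(1424 - 1038))) = sqrt(130221/211859856185 + 18) = sqrt(3813477541551/211859856185) = 3*sqrt(89769200390858024649215)/211859856185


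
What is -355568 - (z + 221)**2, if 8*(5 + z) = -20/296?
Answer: -140963753241/350464 ≈ -4.0222e+5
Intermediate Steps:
z = -2965/592 (z = -5 + (-20/296)/8 = -5 + (-20*1/296)/8 = -5 + (1/8)*(-5/74) = -5 - 5/592 = -2965/592 ≈ -5.0084)
-355568 - (z + 221)**2 = -355568 - (-2965/592 + 221)**2 = -355568 - (127867/592)**2 = -355568 - 1*16349969689/350464 = -355568 - 16349969689/350464 = -140963753241/350464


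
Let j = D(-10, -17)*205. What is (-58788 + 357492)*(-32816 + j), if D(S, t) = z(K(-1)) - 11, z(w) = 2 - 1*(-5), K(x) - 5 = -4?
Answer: -10047207744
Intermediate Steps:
K(x) = 1 (K(x) = 5 - 4 = 1)
z(w) = 7 (z(w) = 2 + 5 = 7)
D(S, t) = -4 (D(S, t) = 7 - 11 = -4)
j = -820 (j = -4*205 = -820)
(-58788 + 357492)*(-32816 + j) = (-58788 + 357492)*(-32816 - 820) = 298704*(-33636) = -10047207744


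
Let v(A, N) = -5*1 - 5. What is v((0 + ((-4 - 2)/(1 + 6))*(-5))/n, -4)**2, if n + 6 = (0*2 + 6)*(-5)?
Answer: 100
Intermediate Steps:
n = -36 (n = -6 + (0*2 + 6)*(-5) = -6 + (0 + 6)*(-5) = -6 + 6*(-5) = -6 - 30 = -36)
v(A, N) = -10 (v(A, N) = -5 - 5 = -10)
v((0 + ((-4 - 2)/(1 + 6))*(-5))/n, -4)**2 = (-10)**2 = 100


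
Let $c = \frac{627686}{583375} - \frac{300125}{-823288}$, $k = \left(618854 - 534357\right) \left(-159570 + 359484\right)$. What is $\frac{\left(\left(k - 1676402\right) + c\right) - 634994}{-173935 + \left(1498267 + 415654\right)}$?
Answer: $\frac{8111938852499047867443}{835690284381082000} \approx 9706.9$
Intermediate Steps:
$k = 16892133258$ ($k = 84497 \cdot 199914 = 16892133258$)
$c = \frac{691851773443}{480285637000}$ ($c = 627686 \cdot \frac{1}{583375} - - \frac{300125}{823288} = \frac{627686}{583375} + \frac{300125}{823288} = \frac{691851773443}{480285637000} \approx 1.4405$)
$\frac{\left(\left(k - 1676402\right) + c\right) - 634994}{-173935 + \left(1498267 + 415654\right)} = \frac{\left(\left(16892133258 - 1676402\right) + \frac{691851773443}{480285637000}\right) - 634994}{-173935 + \left(1498267 + 415654\right)} = \frac{\left(16890456856 + \frac{691851773443}{480285637000}\right) - 634994}{-173935 + 1913921} = \frac{\frac{8112243830996829045443}{480285637000} - 634994}{1739986} = \frac{8111938852499047867443}{480285637000} \cdot \frac{1}{1739986} = \frac{8111938852499047867443}{835690284381082000}$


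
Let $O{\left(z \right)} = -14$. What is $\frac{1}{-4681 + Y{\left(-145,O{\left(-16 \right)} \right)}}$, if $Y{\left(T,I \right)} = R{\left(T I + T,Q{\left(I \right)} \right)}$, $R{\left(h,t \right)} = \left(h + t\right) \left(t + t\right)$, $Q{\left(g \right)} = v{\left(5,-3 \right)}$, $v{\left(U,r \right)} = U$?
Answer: $\frac{1}{14219} \approx 7.0328 \cdot 10^{-5}$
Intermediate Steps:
$Q{\left(g \right)} = 5$
$R{\left(h,t \right)} = 2 t \left(h + t\right)$ ($R{\left(h,t \right)} = \left(h + t\right) 2 t = 2 t \left(h + t\right)$)
$Y{\left(T,I \right)} = 50 + 10 T + 10 I T$ ($Y{\left(T,I \right)} = 2 \cdot 5 \left(\left(T I + T\right) + 5\right) = 2 \cdot 5 \left(\left(I T + T\right) + 5\right) = 2 \cdot 5 \left(\left(T + I T\right) + 5\right) = 2 \cdot 5 \left(5 + T + I T\right) = 50 + 10 T + 10 I T$)
$\frac{1}{-4681 + Y{\left(-145,O{\left(-16 \right)} \right)}} = \frac{1}{-4681 + \left(50 + 10 \left(-145\right) \left(1 - 14\right)\right)} = \frac{1}{-4681 + \left(50 + 10 \left(-145\right) \left(-13\right)\right)} = \frac{1}{-4681 + \left(50 + 18850\right)} = \frac{1}{-4681 + 18900} = \frac{1}{14219}$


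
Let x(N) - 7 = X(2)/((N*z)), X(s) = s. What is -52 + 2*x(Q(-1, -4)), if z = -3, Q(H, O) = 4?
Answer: -115/3 ≈ -38.333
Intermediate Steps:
x(N) = 7 - 2/(3*N) (x(N) = 7 + 2/((N*(-3))) = 7 + 2/((-3*N)) = 7 + 2*(-1/(3*N)) = 7 - 2/(3*N))
-52 + 2*x(Q(-1, -4)) = -52 + 2*(7 - ⅔/4) = -52 + 2*(7 - ⅔*¼) = -52 + 2*(7 - ⅙) = -52 + 2*(41/6) = -52 + 41/3 = -115/3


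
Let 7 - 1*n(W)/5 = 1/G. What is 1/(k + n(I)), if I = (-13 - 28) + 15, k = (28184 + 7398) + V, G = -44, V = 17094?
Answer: 44/2319289 ≈ 1.8971e-5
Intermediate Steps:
k = 52676 (k = (28184 + 7398) + 17094 = 35582 + 17094 = 52676)
I = -26 (I = -41 + 15 = -26)
n(W) = 1545/44 (n(W) = 35 - 5/(-44) = 35 - 5*(-1/44) = 35 + 5/44 = 1545/44)
1/(k + n(I)) = 1/(52676 + 1545/44) = 1/(2319289/44) = 44/2319289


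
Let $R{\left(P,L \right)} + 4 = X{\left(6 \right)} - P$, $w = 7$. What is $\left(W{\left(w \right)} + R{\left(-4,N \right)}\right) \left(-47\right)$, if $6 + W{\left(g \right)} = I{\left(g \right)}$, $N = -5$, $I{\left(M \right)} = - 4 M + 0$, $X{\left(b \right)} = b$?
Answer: $1316$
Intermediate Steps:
$I{\left(M \right)} = - 4 M$
$W{\left(g \right)} = -6 - 4 g$
$R{\left(P,L \right)} = 2 - P$ ($R{\left(P,L \right)} = -4 - \left(-6 + P\right) = 2 - P$)
$\left(W{\left(w \right)} + R{\left(-4,N \right)}\right) \left(-47\right) = \left(\left(-6 - 28\right) + \left(2 - -4\right)\right) \left(-47\right) = \left(\left(-6 - 28\right) + \left(2 + 4\right)\right) \left(-47\right) = \left(-34 + 6\right) \left(-47\right) = \left(-28\right) \left(-47\right) = 1316$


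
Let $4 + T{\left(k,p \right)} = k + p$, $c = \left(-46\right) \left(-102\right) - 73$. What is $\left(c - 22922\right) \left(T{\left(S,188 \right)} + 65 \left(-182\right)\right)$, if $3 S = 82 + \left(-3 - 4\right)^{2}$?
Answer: $212357507$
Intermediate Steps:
$S = \frac{131}{3}$ ($S = \frac{82 + \left(-3 - 4\right)^{2}}{3} = \frac{82 + \left(-7\right)^{2}}{3} = \frac{82 + 49}{3} = \frac{1}{3} \cdot 131 = \frac{131}{3} \approx 43.667$)
$c = 4619$ ($c = 4692 - 73 = 4619$)
$T{\left(k,p \right)} = -4 + k + p$ ($T{\left(k,p \right)} = -4 + \left(k + p\right) = -4 + k + p$)
$\left(c - 22922\right) \left(T{\left(S,188 \right)} + 65 \left(-182\right)\right) = \left(4619 - 22922\right) \left(\left(-4 + \frac{131}{3} + 188\right) + 65 \left(-182\right)\right) = - 18303 \left(\frac{683}{3} - 11830\right) = \left(-18303\right) \left(- \frac{34807}{3}\right) = 212357507$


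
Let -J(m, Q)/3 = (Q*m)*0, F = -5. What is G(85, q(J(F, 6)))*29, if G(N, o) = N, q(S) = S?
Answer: 2465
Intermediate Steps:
J(m, Q) = 0 (J(m, Q) = -3*Q*m*0 = -3*0 = 0)
G(85, q(J(F, 6)))*29 = 85*29 = 2465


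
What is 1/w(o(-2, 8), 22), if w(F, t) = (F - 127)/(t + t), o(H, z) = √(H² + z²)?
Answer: -5588/16061 - 88*√17/16061 ≈ -0.37051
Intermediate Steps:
w(F, t) = (-127 + F)/(2*t) (w(F, t) = (-127 + F)/((2*t)) = (-127 + F)*(1/(2*t)) = (-127 + F)/(2*t))
1/w(o(-2, 8), 22) = 1/((½)*(-127 + √((-2)² + 8²))/22) = 1/((½)*(1/22)*(-127 + √(4 + 64))) = 1/((½)*(1/22)*(-127 + √68)) = 1/((½)*(1/22)*(-127 + 2*√17)) = 1/(-127/44 + √17/22)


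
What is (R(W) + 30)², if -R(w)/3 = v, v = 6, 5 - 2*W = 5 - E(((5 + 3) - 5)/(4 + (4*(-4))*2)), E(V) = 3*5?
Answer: 144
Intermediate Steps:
E(V) = 15
W = 15/2 (W = 5/2 - (5 - 1*15)/2 = 5/2 - (5 - 15)/2 = 5/2 - ½*(-10) = 5/2 + 5 = 15/2 ≈ 7.5000)
R(w) = -18 (R(w) = -3*6 = -18)
(R(W) + 30)² = (-18 + 30)² = 12² = 144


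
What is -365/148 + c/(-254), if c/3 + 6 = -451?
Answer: 55099/18796 ≈ 2.9314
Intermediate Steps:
c = -1371 (c = -18 + 3*(-451) = -18 - 1353 = -1371)
-365/148 + c/(-254) = -365/148 - 1371/(-254) = -365*1/148 - 1371*(-1/254) = -365/148 + 1371/254 = 55099/18796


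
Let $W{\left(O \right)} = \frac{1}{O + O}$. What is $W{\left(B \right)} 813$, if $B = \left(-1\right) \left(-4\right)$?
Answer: $\frac{813}{8} \approx 101.63$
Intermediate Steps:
$B = 4$
$W{\left(O \right)} = \frac{1}{2 O}$
$W{\left(B \right)} 813 = \frac{1}{2 \cdot 4} \cdot 813 = \frac{1}{2} \cdot \frac{1}{4} \cdot 813 = \frac{1}{8} \cdot 813 = \frac{813}{8}$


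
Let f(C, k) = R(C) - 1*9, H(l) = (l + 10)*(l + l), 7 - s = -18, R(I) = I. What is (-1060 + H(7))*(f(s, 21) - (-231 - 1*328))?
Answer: -472650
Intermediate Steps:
s = 25 (s = 7 - 1*(-18) = 7 + 18 = 25)
H(l) = 2*l*(10 + l) (H(l) = (10 + l)*(2*l) = 2*l*(10 + l))
f(C, k) = -9 + C (f(C, k) = C - 1*9 = C - 9 = -9 + C)
(-1060 + H(7))*(f(s, 21) - (-231 - 1*328)) = (-1060 + 2*7*(10 + 7))*((-9 + 25) - (-231 - 1*328)) = (-1060 + 2*7*17)*(16 - (-231 - 328)) = (-1060 + 238)*(16 - 1*(-559)) = -822*(16 + 559) = -822*575 = -472650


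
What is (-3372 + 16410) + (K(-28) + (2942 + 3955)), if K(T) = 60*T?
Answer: 18255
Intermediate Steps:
(-3372 + 16410) + (K(-28) + (2942 + 3955)) = (-3372 + 16410) + (60*(-28) + (2942 + 3955)) = 13038 + (-1680 + 6897) = 13038 + 5217 = 18255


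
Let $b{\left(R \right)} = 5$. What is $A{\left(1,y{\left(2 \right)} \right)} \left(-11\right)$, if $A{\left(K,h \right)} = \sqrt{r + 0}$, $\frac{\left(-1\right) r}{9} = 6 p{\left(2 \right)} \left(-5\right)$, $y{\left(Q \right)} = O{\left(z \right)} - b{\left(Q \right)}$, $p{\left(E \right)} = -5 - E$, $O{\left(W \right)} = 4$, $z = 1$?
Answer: $- 33 i \sqrt{210} \approx - 478.22 i$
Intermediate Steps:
$y{\left(Q \right)} = -1$ ($y{\left(Q \right)} = 4 - 5 = -1$)
$r = -1890$ ($r = - 9 \cdot 6 \left(-5 - 2\right) \left(-5\right) = - 9 \cdot 6 \left(-7\right) \left(-5\right) = - 9 \left(\left(-42\right) \left(-5\right)\right) = \left(-9\right) 210 = -1890$)
$A{\left(K,h \right)} = 3 i \sqrt{210}$ ($A{\left(K,h \right)} = \sqrt{-1890 + 0} = \sqrt{-1890} = 3 i \sqrt{210}$)
$A{\left(1,y{\left(2 \right)} \right)} \left(-11\right) = 3 i \sqrt{210} \left(-11\right) = - 33 i \sqrt{210}$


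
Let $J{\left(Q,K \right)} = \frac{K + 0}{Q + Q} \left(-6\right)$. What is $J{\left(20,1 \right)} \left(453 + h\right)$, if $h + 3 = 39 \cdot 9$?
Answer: $- \frac{2403}{20} \approx -120.15$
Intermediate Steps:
$J{\left(Q,K \right)} = - \frac{3 K}{Q}$ ($J{\left(Q,K \right)} = \frac{K}{2 Q} \left(-6\right) = - \frac{3 K}{Q}$)
$h = 348$ ($h = -3 + 39 \cdot 9 = -3 + 351 = 348$)
$J{\left(20,1 \right)} \left(453 + h\right) = \left(-3\right) 1 \cdot \frac{1}{20} \left(453 + 348\right) = \left(-3\right) 1 \cdot \frac{1}{20} \cdot 801 = \left(- \frac{3}{20}\right) 801 = - \frac{2403}{20}$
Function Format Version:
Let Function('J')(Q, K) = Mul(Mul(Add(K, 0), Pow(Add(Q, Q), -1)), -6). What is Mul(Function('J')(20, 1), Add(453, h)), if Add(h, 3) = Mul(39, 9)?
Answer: Rational(-2403, 20) ≈ -120.15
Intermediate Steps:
Function('J')(Q, K) = Mul(-3, K, Pow(Q, -1)) (Function('J')(Q, K) = Mul(Mul(K, Pow(Mul(2, Q), -1)), -6) = Mul(Mul(K, Mul(Rational(1, 2), Pow(Q, -1))), -6) = Mul(Mul(Rational(1, 2), K, Pow(Q, -1)), -6) = Mul(-3, K, Pow(Q, -1)))
h = 348 (h = Add(-3, Mul(39, 9)) = Add(-3, 351) = 348)
Mul(Function('J')(20, 1), Add(453, h)) = Mul(Mul(-3, 1, Pow(20, -1)), Add(453, 348)) = Mul(Mul(-3, 1, Rational(1, 20)), 801) = Mul(Rational(-3, 20), 801) = Rational(-2403, 20)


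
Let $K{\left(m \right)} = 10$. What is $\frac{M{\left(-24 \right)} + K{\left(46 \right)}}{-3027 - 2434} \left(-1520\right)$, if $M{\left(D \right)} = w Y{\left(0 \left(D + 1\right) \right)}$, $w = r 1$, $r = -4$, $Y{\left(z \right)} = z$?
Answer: $\frac{15200}{5461} \approx 2.7834$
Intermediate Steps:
$w = -4$ ($w = \left(-4\right) 1 = -4$)
$M{\left(D \right)} = 0$ ($M{\left(D \right)} = - 4 \cdot 0 \left(D + 1\right) = - 4 \cdot 0 \left(1 + D\right) = \left(-4\right) 0 = 0$)
$\frac{M{\left(-24 \right)} + K{\left(46 \right)}}{-3027 - 2434} \left(-1520\right) = \frac{0 + 10}{-3027 - 2434} \left(-1520\right) = \frac{10}{-5461} \left(-1520\right) = 10 \left(- \frac{1}{5461}\right) \left(-1520\right) = \left(- \frac{10}{5461}\right) \left(-1520\right) = \frac{15200}{5461}$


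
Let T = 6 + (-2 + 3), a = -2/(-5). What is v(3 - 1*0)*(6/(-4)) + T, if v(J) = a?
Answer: 32/5 ≈ 6.4000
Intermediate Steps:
a = ⅖ (a = -2*(-⅕) = ⅖ ≈ 0.40000)
v(J) = ⅖
T = 7 (T = 6 + 1 = 7)
v(3 - 1*0)*(6/(-4)) + T = 2*(6/(-4))/5 + 7 = 2*(6*(-¼))/5 + 7 = (⅖)*(-3/2) + 7 = -⅗ + 7 = 32/5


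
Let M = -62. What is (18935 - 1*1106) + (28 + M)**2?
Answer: 18985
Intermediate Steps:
(18935 - 1*1106) + (28 + M)**2 = (18935 - 1*1106) + (28 - 62)**2 = (18935 - 1106) + (-34)**2 = 17829 + 1156 = 18985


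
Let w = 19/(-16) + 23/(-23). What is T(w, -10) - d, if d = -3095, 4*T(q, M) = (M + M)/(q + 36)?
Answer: 1674315/541 ≈ 3094.9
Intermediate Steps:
w = -35/16 (w = 19*(-1/16) + 23*(-1/23) = -19/16 - 1 = -35/16 ≈ -2.1875)
T(q, M) = M/(2*(36 + q)) (T(q, M) = ((M + M)/(q + 36))/4 = ((2*M)/(36 + q))/4 = (2*M/(36 + q))/4 = M/(2*(36 + q)))
T(w, -10) - d = (½)*(-10)/(36 - 35/16) - 1*(-3095) = (½)*(-10)/(541/16) + 3095 = (½)*(-10)*(16/541) + 3095 = -80/541 + 3095 = 1674315/541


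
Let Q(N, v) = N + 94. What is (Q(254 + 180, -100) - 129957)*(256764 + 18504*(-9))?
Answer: -11678119812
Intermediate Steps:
Q(N, v) = 94 + N
(Q(254 + 180, -100) - 129957)*(256764 + 18504*(-9)) = ((94 + (254 + 180)) - 129957)*(256764 + 18504*(-9)) = ((94 + 434) - 129957)*(256764 - 166536) = (528 - 129957)*90228 = -129429*90228 = -11678119812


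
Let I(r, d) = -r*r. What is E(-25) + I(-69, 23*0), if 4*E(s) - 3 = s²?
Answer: -4604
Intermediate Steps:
I(r, d) = -r²
E(s) = ¾ + s²/4
E(-25) + I(-69, 23*0) = (¾ + (¼)*(-25)²) - 1*(-69)² = (¾ + (¼)*625) - 1*4761 = (¾ + 625/4) - 4761 = 157 - 4761 = -4604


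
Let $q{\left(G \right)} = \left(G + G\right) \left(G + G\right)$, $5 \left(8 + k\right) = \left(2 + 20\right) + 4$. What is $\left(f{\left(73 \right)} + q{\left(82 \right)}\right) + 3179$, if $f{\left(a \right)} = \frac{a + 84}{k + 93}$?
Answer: $\frac{13564610}{451} \approx 30077.0$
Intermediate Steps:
$k = - \frac{14}{5}$ ($k = -8 + \frac{\left(2 + 20\right) + 4}{5} = -8 + \frac{22 + 4}{5} = -8 + \frac{1}{5} \cdot 26 = -8 + \frac{26}{5} = - \frac{14}{5} \approx -2.8$)
$q{\left(G \right)} = 4 G^{2}$ ($q{\left(G \right)} = 2 G 2 G = 4 G^{2}$)
$f{\left(a \right)} = \frac{420}{451} + \frac{5 a}{451}$ ($f{\left(a \right)} = \frac{a + 84}{- \frac{14}{5} + 93} = \frac{84 + a}{\frac{451}{5}} = \left(84 + a\right) \frac{5}{451} = \frac{420}{451} + \frac{5 a}{451}$)
$\left(f{\left(73 \right)} + q{\left(82 \right)}\right) + 3179 = \left(\left(\frac{420}{451} + \frac{5}{451} \cdot 73\right) + 4 \cdot 82^{2}\right) + 3179 = \left(\left(\frac{420}{451} + \frac{365}{451}\right) + 4 \cdot 6724\right) + 3179 = \left(\frac{785}{451} + 26896\right) + 3179 = \frac{12130881}{451} + 3179 = \frac{13564610}{451}$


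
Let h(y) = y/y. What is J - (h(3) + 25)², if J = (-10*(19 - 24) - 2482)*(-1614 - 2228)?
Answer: 9343068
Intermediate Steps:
h(y) = 1
J = 9343744 (J = (-10*(-5) - 2482)*(-3842) = (50 - 2482)*(-3842) = -2432*(-3842) = 9343744)
J - (h(3) + 25)² = 9343744 - (1 + 25)² = 9343744 - 1*26² = 9343744 - 1*676 = 9343744 - 676 = 9343068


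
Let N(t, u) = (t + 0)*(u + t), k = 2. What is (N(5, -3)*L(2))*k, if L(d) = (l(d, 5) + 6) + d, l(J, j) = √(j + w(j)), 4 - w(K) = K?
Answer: 200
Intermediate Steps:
w(K) = 4 - K
N(t, u) = t*(t + u)
l(J, j) = 2 (l(J, j) = √(j + (4 - j)) = √4 = 2)
L(d) = 8 + d (L(d) = (2 + 6) + d = 8 + d)
(N(5, -3)*L(2))*k = ((5*(5 - 3))*(8 + 2))*2 = ((5*2)*10)*2 = (10*10)*2 = 100*2 = 200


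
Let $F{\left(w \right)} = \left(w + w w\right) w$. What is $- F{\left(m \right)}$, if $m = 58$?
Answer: $-198476$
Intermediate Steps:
$F{\left(w \right)} = w \left(w + w^{2}\right)$ ($F{\left(w \right)} = \left(w + w^{2}\right) w = w \left(w + w^{2}\right)$)
$- F{\left(m \right)} = - 58^{2} \left(1 + 58\right) = - 3364 \cdot 59 = \left(-1\right) 198476 = -198476$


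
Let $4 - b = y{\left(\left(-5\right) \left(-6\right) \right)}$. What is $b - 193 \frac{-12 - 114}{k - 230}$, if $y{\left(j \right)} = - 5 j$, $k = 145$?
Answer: $- \frac{11228}{85} \approx -132.09$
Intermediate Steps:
$b = 154$ ($b = 4 - - 5 \left(\left(-5\right) \left(-6\right)\right) = 4 - \left(-5\right) 30 = 4 - -150 = 4 + 150 = 154$)
$b - 193 \frac{-12 - 114}{k - 230} = 154 - 193 \frac{-12 - 114}{145 - 230} = 154 - 193 \left(- \frac{126}{-85}\right) = 154 - 193 \left(\left(-126\right) \left(- \frac{1}{85}\right)\right) = 154 - \frac{24318}{85} = - \frac{11228}{85}$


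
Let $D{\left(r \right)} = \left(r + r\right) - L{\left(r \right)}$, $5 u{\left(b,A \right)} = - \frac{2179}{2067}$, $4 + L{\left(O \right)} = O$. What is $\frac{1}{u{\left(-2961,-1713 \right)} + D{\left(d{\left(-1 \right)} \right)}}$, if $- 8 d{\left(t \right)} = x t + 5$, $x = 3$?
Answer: $\frac{41340}{146309} \approx 0.28255$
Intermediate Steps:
$L{\left(O \right)} = -4 + O$
$u{\left(b,A \right)} = - \frac{2179}{10335}$ ($u{\left(b,A \right)} = \frac{\left(-2179\right) \frac{1}{2067}}{5} = \frac{1}{5} \left(- \frac{2179}{2067}\right) = - \frac{2179}{10335}$)
$d{\left(t \right)} = - \frac{5}{8} - \frac{3 t}{8}$ ($d{\left(t \right)} = - \frac{3 t + 5}{8} = - \frac{5 + 3 t}{8} = - \frac{5}{8} - \frac{3 t}{8}$)
$D{\left(r \right)} = 4 + r$ ($D{\left(r \right)} = \left(r + r\right) - \left(-4 + r\right) = 2 r - \left(-4 + r\right) = 4 + r$)
$\frac{1}{u{\left(-2961,-1713 \right)} + D{\left(d{\left(-1 \right)} \right)}} = \frac{1}{- \frac{2179}{10335} + \left(4 - \frac{1}{4}\right)} = \frac{1}{- \frac{2179}{10335} + \frac{15}{4}} = \frac{1}{\frac{146309}{41340}} = \frac{41340}{146309}$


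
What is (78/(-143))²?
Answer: 36/121 ≈ 0.29752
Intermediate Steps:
(78/(-143))² = (78*(-1/143))² = (-6/11)² = 36/121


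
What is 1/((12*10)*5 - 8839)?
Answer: -1/8239 ≈ -0.00012137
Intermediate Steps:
1/((12*10)*5 - 8839) = 1/(120*5 - 8839) = 1/(600 - 8839) = 1/(-8239) = -1/8239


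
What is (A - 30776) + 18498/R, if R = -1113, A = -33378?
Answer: -23807300/371 ≈ -64171.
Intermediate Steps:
(A - 30776) + 18498/R = (-33378 - 30776) + 18498/(-1113) = -64154 + 18498*(-1/1113) = -64154 - 6166/371 = -23807300/371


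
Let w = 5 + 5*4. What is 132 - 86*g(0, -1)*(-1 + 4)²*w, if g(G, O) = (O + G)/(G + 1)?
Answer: 19482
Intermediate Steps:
w = 25 (w = 5 + 20 = 25)
g(G, O) = (G + O)/(1 + G)
132 - 86*g(0, -1)*(-1 + 4)²*w = 132 - 86*((0 - 1)/(1 + 0))*(-1 + 4)²*25 = 132 - 86*(-1/1)*3²*25 = 132 - 86*(1*(-1))*9*25 = 132 - 86*(-1*9)*25 = 132 - (-774)*25 = 132 - 86*(-225) = 132 + 19350 = 19482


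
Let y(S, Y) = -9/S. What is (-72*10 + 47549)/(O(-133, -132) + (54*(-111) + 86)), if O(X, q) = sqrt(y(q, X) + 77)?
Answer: -12173292208/1535793025 - 93658*sqrt(37301)/1535793025 ≈ -7.9382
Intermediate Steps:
O(X, q) = sqrt(77 - 9/q) (O(X, q) = sqrt(-9/q + 77) = sqrt(77 - 9/q))
(-72*10 + 47549)/(O(-133, -132) + (54*(-111) + 86)) = (-72*10 + 47549)/(sqrt(77 - 9/(-132)) + (54*(-111) + 86)) = (-720 + 47549)/(sqrt(77 - 9*(-1/132)) + (-5994 + 86)) = 46829/(sqrt(77 + 3/44) - 5908) = 46829/(sqrt(3391/44) - 5908) = 46829/(sqrt(37301)/22 - 5908) = 46829/(-5908 + sqrt(37301)/22)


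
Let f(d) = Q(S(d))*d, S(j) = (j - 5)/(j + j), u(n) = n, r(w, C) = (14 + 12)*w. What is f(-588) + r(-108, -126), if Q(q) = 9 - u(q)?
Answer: -15607/2 ≈ -7803.5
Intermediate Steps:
r(w, C) = 26*w
S(j) = (-5 + j)/(2*j) (S(j) = (-5 + j)/((2*j)) = (-5 + j)*(1/(2*j)) = (-5 + j)/(2*j))
Q(q) = 9 - q
f(d) = d*(9 - (-5 + d)/(2*d)) (f(d) = (9 - (-5 + d)/(2*d))*d = d*(9 - (-5 + d)/(2*d)))
f(-588) + r(-108, -126) = (5/2 + (17/2)*(-588)) + 26*(-108) = (5/2 - 4998) - 2808 = -9991/2 - 2808 = -15607/2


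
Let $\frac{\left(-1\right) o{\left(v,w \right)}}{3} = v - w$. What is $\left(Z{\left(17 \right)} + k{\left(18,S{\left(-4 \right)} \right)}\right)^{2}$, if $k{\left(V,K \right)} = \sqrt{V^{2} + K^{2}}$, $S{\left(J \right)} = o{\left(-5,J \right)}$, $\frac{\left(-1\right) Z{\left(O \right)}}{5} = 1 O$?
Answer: $7558 - 510 \sqrt{37} \approx 4455.8$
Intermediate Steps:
$Z{\left(O \right)} = - 5 O$ ($Z{\left(O \right)} = - 5 \cdot 1 O = - 5 O$)
$o{\left(v,w \right)} = - 3 v + 3 w$ ($o{\left(v,w \right)} = - 3 \left(v - w\right) = - 3 v + 3 w$)
$S{\left(J \right)} = 15 + 3 J$ ($S{\left(J \right)} = \left(-3\right) \left(-5\right) + 3 J = 15 + 3 J$)
$k{\left(V,K \right)} = \sqrt{K^{2} + V^{2}}$
$\left(Z{\left(17 \right)} + k{\left(18,S{\left(-4 \right)} \right)}\right)^{2} = \left(\left(-5\right) 17 + \sqrt{\left(15 + 3 \left(-4\right)\right)^{2} + 18^{2}}\right)^{2} = \left(-85 + \sqrt{\left(15 - 12\right)^{2} + 324}\right)^{2} = \left(-85 + \sqrt{3^{2} + 324}\right)^{2} = \left(-85 + \sqrt{9 + 324}\right)^{2} = \left(-85 + \sqrt{333}\right)^{2} = \left(-85 + 3 \sqrt{37}\right)^{2}$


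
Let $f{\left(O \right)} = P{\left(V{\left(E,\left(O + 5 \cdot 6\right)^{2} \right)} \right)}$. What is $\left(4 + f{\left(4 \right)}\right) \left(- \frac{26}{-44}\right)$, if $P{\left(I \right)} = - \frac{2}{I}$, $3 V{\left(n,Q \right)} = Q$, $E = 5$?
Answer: $\frac{30017}{12716} \approx 2.3606$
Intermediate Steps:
$V{\left(n,Q \right)} = \frac{Q}{3}$
$f{\left(O \right)} = - \frac{6}{\left(30 + O\right)^{2}}$ ($f{\left(O \right)} = - \frac{2}{\frac{1}{3} \left(O + 5 \cdot 6\right)^{2}} = - \frac{2}{\frac{1}{3} \left(O + 30\right)^{2}} = - \frac{2}{\frac{1}{3} \left(30 + O\right)^{2}} = - 2 \frac{3}{\left(30 + O\right)^{2}} = - \frac{6}{\left(30 + O\right)^{2}}$)
$\left(4 + f{\left(4 \right)}\right) \left(- \frac{26}{-44}\right) = \left(4 - \frac{6}{\left(30 + 4\right)^{2}}\right) \left(- \frac{26}{-44}\right) = \left(4 - \frac{6}{1156}\right) \left(\left(-26\right) \left(- \frac{1}{44}\right)\right) = \left(4 - \frac{3}{578}\right) \frac{13}{22} = \frac{2309}{578} \cdot \frac{13}{22} = \frac{30017}{12716}$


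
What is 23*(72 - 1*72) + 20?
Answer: 20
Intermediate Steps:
23*(72 - 1*72) + 20 = 23*(72 - 72) + 20 = 23*0 + 20 = 0 + 20 = 20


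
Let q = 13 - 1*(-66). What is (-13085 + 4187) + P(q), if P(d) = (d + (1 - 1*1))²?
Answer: -2657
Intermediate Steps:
q = 79 (q = 13 + 66 = 79)
P(d) = d² (P(d) = (d + (1 - 1))² = (d + 0)² = d²)
(-13085 + 4187) + P(q) = (-13085 + 4187) + 79² = -8898 + 6241 = -2657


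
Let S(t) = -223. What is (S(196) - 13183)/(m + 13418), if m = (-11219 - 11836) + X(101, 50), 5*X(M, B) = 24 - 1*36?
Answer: 67030/48197 ≈ 1.3908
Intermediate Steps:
X(M, B) = -12/5 (X(M, B) = (24 - 1*36)/5 = (24 - 36)/5 = (⅕)*(-12) = -12/5)
m = -115287/5 (m = (-11219 - 11836) - 12/5 = -23055 - 12/5 = -115287/5 ≈ -23057.)
(S(196) - 13183)/(m + 13418) = (-223 - 13183)/(-115287/5 + 13418) = -13406/(-48197/5) = -13406*(-5/48197) = 67030/48197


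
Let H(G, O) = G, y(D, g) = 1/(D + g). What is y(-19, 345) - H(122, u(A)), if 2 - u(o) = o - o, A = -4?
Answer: -39771/326 ≈ -122.00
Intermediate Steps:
u(o) = 2 (u(o) = 2 - (o - o) = 2 - 1*0 = 2 + 0 = 2)
y(-19, 345) - H(122, u(A)) = 1/(-19 + 345) - 1*122 = 1/326 - 122 = -39771/326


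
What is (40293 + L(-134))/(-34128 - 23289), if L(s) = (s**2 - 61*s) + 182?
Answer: -66605/57417 ≈ -1.1600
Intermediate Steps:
L(s) = 182 + s**2 - 61*s
(40293 + L(-134))/(-34128 - 23289) = (40293 + (182 + (-134)**2 - 61*(-134)))/(-34128 - 23289) = (40293 + (182 + 17956 + 8174))/(-57417) = (40293 + 26312)*(-1/57417) = 66605*(-1/57417) = -66605/57417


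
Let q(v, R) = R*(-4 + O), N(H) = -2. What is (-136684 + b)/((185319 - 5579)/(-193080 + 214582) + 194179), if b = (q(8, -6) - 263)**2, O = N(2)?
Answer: -915501405/2087708299 ≈ -0.43852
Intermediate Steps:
O = -2
q(v, R) = -6*R (q(v, R) = R*(-4 - 2) = R*(-6) = -6*R)
b = 51529 (b = (-6*(-6) - 263)**2 = (36 - 263)**2 = (-227)**2 = 51529)
(-136684 + b)/((185319 - 5579)/(-193080 + 214582) + 194179) = (-136684 + 51529)/((185319 - 5579)/(-193080 + 214582) + 194179) = -85155/(179740/21502 + 194179) = -85155/(179740*(1/21502) + 194179) = -85155/(89870/10751 + 194179) = -85155/2087708299/10751 = -85155*10751/2087708299 = -915501405/2087708299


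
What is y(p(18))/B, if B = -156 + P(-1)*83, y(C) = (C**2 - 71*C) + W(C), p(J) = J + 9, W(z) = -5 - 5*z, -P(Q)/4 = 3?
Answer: 83/72 ≈ 1.1528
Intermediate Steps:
P(Q) = -12 (P(Q) = -4*3 = -12)
p(J) = 9 + J
y(C) = -5 + C**2 - 76*C (y(C) = (C**2 - 71*C) + (-5 - 5*C) = -5 + C**2 - 76*C)
B = -1152 (B = -156 - 12*83 = -156 - 996 = -1152)
y(p(18))/B = (-5 + (9 + 18)**2 - 76*(9 + 18))/(-1152) = (-5 + 27**2 - 76*27)*(-1/1152) = (-5 + 729 - 2052)*(-1/1152) = -1328*(-1/1152) = 83/72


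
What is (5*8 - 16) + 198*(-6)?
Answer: -1164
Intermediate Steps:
(5*8 - 16) + 198*(-6) = (40 - 16) - 1188 = 24 - 1188 = -1164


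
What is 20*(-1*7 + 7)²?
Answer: 0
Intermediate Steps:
20*(-1*7 + 7)² = 20*(-7 + 7)² = 20*0² = 20*0 = 0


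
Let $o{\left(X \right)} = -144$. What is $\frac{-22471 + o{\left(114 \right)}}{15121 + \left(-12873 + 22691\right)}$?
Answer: $- \frac{22615}{24939} \approx -0.90681$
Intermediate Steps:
$\frac{-22471 + o{\left(114 \right)}}{15121 + \left(-12873 + 22691\right)} = \frac{-22471 - 144}{15121 + \left(-12873 + 22691\right)} = - \frac{22615}{15121 + 9818} = - \frac{22615}{24939}$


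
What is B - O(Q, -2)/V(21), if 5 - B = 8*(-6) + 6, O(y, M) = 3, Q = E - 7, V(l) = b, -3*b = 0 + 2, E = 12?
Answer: 103/2 ≈ 51.500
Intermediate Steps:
b = -⅔ (b = -(0 + 2)/3 = -⅓*2 = -⅔ ≈ -0.66667)
V(l) = -⅔
Q = 5 (Q = 12 - 7 = 5)
B = 47 (B = 5 - (8*(-6) + 6) = 5 - (-48 + 6) = 5 - 1*(-42) = 5 + 42 = 47)
B - O(Q, -2)/V(21) = 47 - 3/(-⅔) = 47 - 3*(-3)/2 = 47 - 1*(-9/2) = 47 + 9/2 = 103/2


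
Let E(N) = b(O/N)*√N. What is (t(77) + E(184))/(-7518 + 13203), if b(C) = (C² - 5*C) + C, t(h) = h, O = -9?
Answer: 77/5685 + 447*√46/6415712 ≈ 0.014017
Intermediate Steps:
b(C) = C² - 4*C
E(N) = -9*(-4 - 9/N)/√N (E(N) = ((-9/N)*(-4 - 9/N))*√N = (-9*(-4 - 9/N)/N)*√N = -9*(-4 - 9/N)/√N)
(t(77) + E(184))/(-7518 + 13203) = (77 + 9*(9 + 4*184)/184^(3/2))/(-7518 + 13203) = (77 + 9*(√46/16928)*(9 + 736))/5685 = (77 + 9*(√46/16928)*745)*(1/5685) = (77 + 6705*√46/16928)*(1/5685) = 77/5685 + 447*√46/6415712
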